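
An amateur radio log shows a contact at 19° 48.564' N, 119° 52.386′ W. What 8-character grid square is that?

DK09bt54

Shift to the Maidenhead origin (180°W, 90°S): lon 60.12690, lat 109.80940.
Field: lon ⌊60.12690/20⌋ = 3 → D; lat ⌊109.80940/10⌋ = 10 → K.
Square: lon ⌊0.12690/2⌋ = 0; lat ⌊9.80940/1⌋ = 9.
Subsquare: lon ⌊0.12690/0.0833333⌋ = 1 → b; lat ⌊0.80940/0.0416667⌋ = 19 → t.
Extended square: lon ⌊0.04357/0.00833333⌋ = 5; lat ⌊0.01773/0.00416667⌋ = 4.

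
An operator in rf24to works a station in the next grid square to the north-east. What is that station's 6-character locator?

RF24up

Longitude subsquare t = 19; +1 → 20 = u.
Latitude subsquare o = 14; +1 → 15 = p.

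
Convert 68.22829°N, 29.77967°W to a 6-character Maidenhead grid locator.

HP58cf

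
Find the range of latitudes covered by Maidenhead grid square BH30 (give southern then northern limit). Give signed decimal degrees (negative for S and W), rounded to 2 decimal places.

Field B=1, H=7: +1·20° lon, +7·10° lat → SW at lon -160°, lat -20°.
Square 3, 0: +3·2° lon, +0·1° lat → SW at lon -154°, lat -20°.
Cell spans 2° lon × 1° lat.
south -20.00, north -19.00.

-20.00, -19.00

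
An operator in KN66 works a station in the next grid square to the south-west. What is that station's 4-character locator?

KN55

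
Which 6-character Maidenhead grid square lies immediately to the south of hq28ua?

HQ27ux

Latitude subsquare a = 0; −1 → -1, wraps to 23 = x, carry into square.
Latitude square 8; −1 → 7.
The longitude characters are unchanged.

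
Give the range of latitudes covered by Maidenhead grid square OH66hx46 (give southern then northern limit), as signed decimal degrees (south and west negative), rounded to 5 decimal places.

-13.01667, -13.01250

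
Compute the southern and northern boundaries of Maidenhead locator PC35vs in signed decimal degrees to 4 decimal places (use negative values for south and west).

-64.2500, -64.2083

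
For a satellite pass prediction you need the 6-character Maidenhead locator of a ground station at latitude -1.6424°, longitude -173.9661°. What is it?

Offset from 180°W / 90°S: lon 6.0339°, lat 88.3576°.
Field: lon ⌊6.0339/20⌋ = 0 → A; lat ⌊88.3576/10⌋ = 8 → I.
Square: lon ⌊6.0339/2⌋ = 3; lat ⌊8.3576/1⌋ = 8.
Subsquare: lon ⌊0.0339/0.0833333⌋ = 0 → a; lat ⌊0.3576/0.0416667⌋ = 8 → i.

AI38ai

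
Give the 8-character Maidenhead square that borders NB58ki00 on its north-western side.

Longitude extended square 0; −1 → -1, wraps to 9, carry into subsquare.
Longitude subsquare k = 10; −1 → 9 = j.
Latitude extended square 0; +1 → 1.

NB58ji91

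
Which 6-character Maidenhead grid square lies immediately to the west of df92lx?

Longitude subsquare l = 11; −1 → 10 = k.
The latitude characters are unchanged.

DF92kx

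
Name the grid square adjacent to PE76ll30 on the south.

PE76lk39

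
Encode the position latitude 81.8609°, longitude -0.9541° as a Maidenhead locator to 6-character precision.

Add 180° to longitude and 90° to latitude: 179.0459, 171.8609.
Field: lon ⌊179.0459/20⌋ = 8 → I; lat ⌊171.8609/10⌋ = 17 → R.
Square: lon ⌊19.0459/2⌋ = 9; lat ⌊1.8609/1⌋ = 1.
Subsquare: lon ⌊1.0459/0.0833333⌋ = 12 → m; lat ⌊0.8609/0.0416667⌋ = 20 → u.

IR91mu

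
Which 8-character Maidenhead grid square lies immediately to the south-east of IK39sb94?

IK39tb03

Longitude extended square 9; +1 → 10, wraps to 0, carry into subsquare.
Longitude subsquare s = 18; +1 → 19 = t.
Latitude extended square 4; −1 → 3.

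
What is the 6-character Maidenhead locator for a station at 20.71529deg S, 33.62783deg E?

KG69tg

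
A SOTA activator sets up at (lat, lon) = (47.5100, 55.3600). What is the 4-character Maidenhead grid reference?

LN77

Shift to the Maidenhead origin (180°W, 90°S): lon 235.36, lat 137.51.
Field: 235.36/20 → 11 → L, 137.51/10 → 13 → N; chars LN.
Square: 15.36/2 → 7, 7.51/1 → 7; chars 77.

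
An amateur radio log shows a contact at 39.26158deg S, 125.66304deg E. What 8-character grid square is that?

PF20tr97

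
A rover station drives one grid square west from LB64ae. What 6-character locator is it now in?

Longitude subsquare a = 0; −1 → -1, wraps to 23 = x, carry into square.
Longitude square 6; −1 → 5.
The latitude characters are unchanged.

LB54xe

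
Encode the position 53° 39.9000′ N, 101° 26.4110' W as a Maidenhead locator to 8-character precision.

DO93gp79

Shift to the Maidenhead origin (180°W, 90°S): lon 78.55982, lat 143.66500.
Field: 78.55982/20 → 3 → D, 143.66500/10 → 14 → O; chars DO.
Square: 18.55982/2 → 9, 3.66500/1 → 3; chars 93.
Subsquare: 0.55982/0.0833333 → 6 → g, 0.66500/0.0416667 → 15 → p; chars gp.
Extended square: 0.05982/0.00833333 → 7, 0.04000/0.00416667 → 9; chars 79.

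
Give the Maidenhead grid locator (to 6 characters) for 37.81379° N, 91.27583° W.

Offset from 180°W / 90°S: lon 88.7242°, lat 127.8138°.
Field (20°×10°, letters A–R): 88.7242/20 → 4 → E, 127.8138/10 → 12 → M; chars EM.
Square (2°×1°, digits 0–9): 8.7242/2 → 4, 7.8138/1 → 7; chars 47.
Subsquare (5′×2.5′, letters a–x): 0.7242/0.0833333 → 8 → i, 0.8138/0.0416667 → 19 → t; chars it.

EM47it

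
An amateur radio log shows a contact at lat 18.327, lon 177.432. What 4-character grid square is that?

RK88

Add 180° to longitude and 90° to latitude: 357.43, 108.33.
Field: 357.43/20 → 17 → R, 108.33/10 → 10 → K; chars RK.
Square: 17.43/2 → 8, 8.33/1 → 8; chars 88.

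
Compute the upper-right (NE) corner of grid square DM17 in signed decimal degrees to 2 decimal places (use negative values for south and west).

Field D=3, M=12: +3·20° lon, +12·10° lat → SW at lon -120°, lat 30°.
Square 1, 7: +1·2° lon, +7·1° lat → SW at lon -118°, lat 37°.
Cell spans 2° lon × 1° lat. NE corner is SW corner plus one full cell.
latitude 38.00, longitude -116.00.

38.00, -116.00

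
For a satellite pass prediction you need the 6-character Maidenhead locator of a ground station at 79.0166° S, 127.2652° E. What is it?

PB30px

Shift to the Maidenhead origin (180°W, 90°S): lon 307.2652, lat 10.9834.
Field: lon ⌊307.2652/20⌋ = 15 → P; lat ⌊10.9834/10⌋ = 1 → B.
Square: lon ⌊7.2652/2⌋ = 3; lat ⌊0.9834/1⌋ = 0.
Subsquare: lon ⌊1.2652/0.0833333⌋ = 15 → p; lat ⌊0.9834/0.0416667⌋ = 23 → x.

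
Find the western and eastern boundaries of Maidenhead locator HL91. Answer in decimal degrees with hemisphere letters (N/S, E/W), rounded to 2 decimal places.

22.00° W, 20.00° W

Field H=7, L=11: +7·20° lon, +11·10° lat → SW at lon -40°, lat 20°.
Square 9, 1: +9·2° lon, +1·1° lat → SW at lon -22°, lat 21°.
Cell spans 2° lon × 1° lat.
west 22.00° W, east 20.00° W.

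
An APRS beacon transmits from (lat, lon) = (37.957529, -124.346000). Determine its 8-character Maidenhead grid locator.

Add 180° to longitude and 90° to latitude: 55.65400, 127.95753.
Field (20°×10°, letters A–R): 55.65400/20 → 2 → C, 127.95753/10 → 12 → M; chars CM.
Square (2°×1°, digits 0–9): 15.65400/2 → 7, 7.95753/1 → 7; chars 77.
Subsquare (5′×2.5′, letters a–x): 1.65400/0.0833333 → 19 → t, 0.95753/0.0416667 → 22 → w; chars tw.
Extended square (30″×15″, digits 0–9): 0.07067/0.00833333 → 8, 0.04086/0.00416667 → 9; chars 89.

CM77tw89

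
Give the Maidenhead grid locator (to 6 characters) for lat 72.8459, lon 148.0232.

Offset from 180°W / 90°S: lon 328.0232°, lat 162.8459°.
Field: 328.0232/20 → 16 → Q, 162.8459/10 → 16 → Q; chars QQ.
Square: 8.0232/2 → 4, 2.8459/1 → 2; chars 42.
Subsquare: 0.0232/0.0833333 → 0 → a, 0.8459/0.0416667 → 20 → u; chars au.

QQ42au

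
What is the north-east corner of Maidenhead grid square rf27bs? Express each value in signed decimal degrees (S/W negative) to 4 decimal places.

Field R=17, F=5: +17·20° lon, +5·10° lat → SW at lon 160°, lat -40°.
Square 2, 7: +2·2° lon, +7·1° lat → SW at lon 164°, lat -33°.
Subsquare b=1, s=18: +1·0.0833333° lon, +18·0.0416667° lat → SW at lon 164.083°, lat -32.25°.
Cell spans 0.0833333° lon × 0.0416667° lat. NE corner is SW corner plus one full cell.
latitude -32.2083, longitude 164.1667.

-32.2083, 164.1667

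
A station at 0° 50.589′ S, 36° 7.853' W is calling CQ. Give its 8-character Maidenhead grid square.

HI19wd47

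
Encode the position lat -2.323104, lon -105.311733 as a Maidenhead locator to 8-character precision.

Offset from 180°W / 90°S: lon 74.68827°, lat 87.67690°.
Field: 74.68827/20 → 3 → D, 87.67690/10 → 8 → I; chars DI.
Square: 14.68827/2 → 7, 7.67690/1 → 7; chars 77.
Subsquare: 0.68827/0.0833333 → 8 → i, 0.67690/0.0416667 → 16 → q; chars iq.
Extended square: 0.02160/0.00833333 → 2, 0.01023/0.00416667 → 2; chars 22.

DI77iq22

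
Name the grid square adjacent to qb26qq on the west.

Longitude subsquare q = 16; −1 → 15 = p.
The latitude characters are unchanged.

QB26pq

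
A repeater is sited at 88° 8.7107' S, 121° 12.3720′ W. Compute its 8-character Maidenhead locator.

CA91ju55

Offset from 180°W / 90°S: lon 58.79380°, lat 1.85482°.
Field: 58.79380/20 → 2 → C, 1.85482/10 → 0 → A; chars CA.
Square: 18.79380/2 → 9, 1.85482/1 → 1; chars 91.
Subsquare: 0.79380/0.0833333 → 9 → j, 0.85482/0.0416667 → 20 → u; chars ju.
Extended square: 0.04380/0.00833333 → 5, 0.02149/0.00416667 → 5; chars 55.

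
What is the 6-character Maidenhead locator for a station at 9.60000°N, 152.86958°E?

Shift to the Maidenhead origin (180°W, 90°S): lon 332.8696, lat 99.6000.
Field (20°×10°, letters A–R): 332.8696/20 → 16 → Q, 99.6000/10 → 9 → J; chars QJ.
Square (2°×1°, digits 0–9): 12.8696/2 → 6, 9.6000/1 → 9; chars 69.
Subsquare (5′×2.5′, letters a–x): 0.8696/0.0833333 → 10 → k, 0.6000/0.0416667 → 14 → o; chars ko.

QJ69ko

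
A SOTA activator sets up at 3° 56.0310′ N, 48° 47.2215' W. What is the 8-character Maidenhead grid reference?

GJ53ow54

Add 180° to longitude and 90° to latitude: 131.21298, 93.93385.
Field (20°×10°, letters A–R): 131.21298/20 → 6 → G, 93.93385/10 → 9 → J; chars GJ.
Square (2°×1°, digits 0–9): 11.21298/2 → 5, 3.93385/1 → 3; chars 53.
Subsquare (5′×2.5′, letters a–x): 1.21298/0.0833333 → 14 → o, 0.93385/0.0416667 → 22 → w; chars ow.
Extended square (30″×15″, digits 0–9): 0.04631/0.00833333 → 5, 0.01718/0.00416667 → 4; chars 54.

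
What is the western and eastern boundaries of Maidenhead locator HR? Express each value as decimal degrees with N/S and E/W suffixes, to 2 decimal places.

40.00° W, 20.00° W

Field H=7, R=17: +7·20° lon, +17·10° lat → SW at lon -40°, lat 80°.
Cell spans 20° lon × 10° lat.
west 40.00° W, east 20.00° W.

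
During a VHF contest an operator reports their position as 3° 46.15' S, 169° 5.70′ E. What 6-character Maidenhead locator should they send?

Add 180° to longitude and 90° to latitude: 349.0950, 86.2308.
Field (20°×10°, letters A–R): 349.0950/20 → 17 → R, 86.2308/10 → 8 → I; chars RI.
Square (2°×1°, digits 0–9): 9.0950/2 → 4, 6.2308/1 → 6; chars 46.
Subsquare (5′×2.5′, letters a–x): 1.0950/0.0833333 → 13 → n, 0.2308/0.0416667 → 5 → f; chars nf.

RI46nf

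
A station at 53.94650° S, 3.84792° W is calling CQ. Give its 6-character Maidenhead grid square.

Add 180° to longitude and 90° to latitude: 176.1521, 36.0535.
Field: lon ⌊176.1521/20⌋ = 8 → I; lat ⌊36.0535/10⌋ = 3 → D.
Square: lon ⌊16.1521/2⌋ = 8; lat ⌊6.0535/1⌋ = 6.
Subsquare: lon ⌊0.1521/0.0833333⌋ = 1 → b; lat ⌊0.0535/0.0416667⌋ = 1 → b.

ID86bb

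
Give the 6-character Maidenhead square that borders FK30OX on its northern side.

FK31oa

Latitude subsquare x = 23; +1 → 24, wraps to 0 = a, carry into square.
Latitude square 0; +1 → 1.
The longitude characters are unchanged.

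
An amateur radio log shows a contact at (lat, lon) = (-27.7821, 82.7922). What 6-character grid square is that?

NG12jf

Offset from 180°W / 90°S: lon 262.7922°, lat 62.2179°.
Field: lon ⌊262.7922/20⌋ = 13 → N; lat ⌊62.2179/10⌋ = 6 → G.
Square: lon ⌊2.7922/2⌋ = 1; lat ⌊2.2179/1⌋ = 2.
Subsquare: lon ⌊0.7922/0.0833333⌋ = 9 → j; lat ⌊0.2179/0.0416667⌋ = 5 → f.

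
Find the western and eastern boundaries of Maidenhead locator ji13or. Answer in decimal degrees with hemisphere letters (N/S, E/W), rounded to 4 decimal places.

3.1667° E, 3.2500° E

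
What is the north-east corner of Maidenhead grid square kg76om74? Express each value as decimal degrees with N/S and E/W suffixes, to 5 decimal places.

Field K=10, G=6: +10·20° lon, +6·10° lat → SW at lon 20°, lat -30°.
Square 7, 6: +7·2° lon, +6·1° lat → SW at lon 34°, lat -24°.
Subsquare o=14, m=12: +14·0.0833333° lon, +12·0.0416667° lat → SW at lon 35.1667°, lat -23.5°.
Extended square 7, 4: +7·0.00833333° lon, +4·0.00416667° lat → SW at lon 35.225°, lat -23.4833°.
Cell spans 0.00833333° lon × 0.00416667° lat. NE corner is SW corner plus one full cell.
latitude 23.47917° S, longitude 35.23333° E.

23.47917° S, 35.23333° E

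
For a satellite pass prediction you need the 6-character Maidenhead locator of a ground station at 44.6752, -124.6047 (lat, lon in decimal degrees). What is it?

CN74qq

Shift to the Maidenhead origin (180°W, 90°S): lon 55.3953, lat 134.6752.
Field: 55.3953/20 → 2 → C, 134.6752/10 → 13 → N; chars CN.
Square: 15.3953/2 → 7, 4.6752/1 → 4; chars 74.
Subsquare: 1.3953/0.0833333 → 16 → q, 0.6752/0.0416667 → 16 → q; chars qq.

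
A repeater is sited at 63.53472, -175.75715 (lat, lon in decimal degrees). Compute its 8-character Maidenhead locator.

AP23cm98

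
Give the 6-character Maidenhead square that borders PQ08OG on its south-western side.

Longitude subsquare o = 14; −1 → 13 = n.
Latitude subsquare g = 6; −1 → 5 = f.

PQ08nf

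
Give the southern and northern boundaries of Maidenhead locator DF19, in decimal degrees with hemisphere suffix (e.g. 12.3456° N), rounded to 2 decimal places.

31.00° S, 30.00° S

Field D=3, F=5: +3·20° lon, +5·10° lat → SW at lon -120°, lat -40°.
Square 1, 9: +1·2° lon, +9·1° lat → SW at lon -118°, lat -31°.
Cell spans 2° lon × 1° lat.
south 31.00° S, north 30.00° S.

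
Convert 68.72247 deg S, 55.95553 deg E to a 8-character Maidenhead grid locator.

LC71xg46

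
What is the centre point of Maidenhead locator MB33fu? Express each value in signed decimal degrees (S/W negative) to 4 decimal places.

Field M=12, B=1: +12·20° lon, +1·10° lat → SW at lon 60°, lat -80°.
Square 3, 3: +3·2° lon, +3·1° lat → SW at lon 66°, lat -77°.
Subsquare f=5, u=20: +5·0.0833333° lon, +20·0.0416667° lat → SW at lon 66.4167°, lat -76.1667°.
Cell spans 0.0833333° lon × 0.0416667° lat. Centre is SW corner plus half of each.
latitude -76.1458, longitude 66.4583.

-76.1458, 66.4583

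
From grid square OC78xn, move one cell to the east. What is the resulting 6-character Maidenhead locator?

Longitude subsquare x = 23; +1 → 24, wraps to 0 = a, carry into square.
Longitude square 7; +1 → 8.
The latitude characters are unchanged.

OC88an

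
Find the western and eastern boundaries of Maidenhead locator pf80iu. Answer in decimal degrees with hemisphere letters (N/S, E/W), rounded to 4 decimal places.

Field P=15, F=5: +15·20° lon, +5·10° lat → SW at lon 120°, lat -40°.
Square 8, 0: +8·2° lon, +0·1° lat → SW at lon 136°, lat -40°.
Subsquare i=8, u=20: +8·0.0833333° lon, +20·0.0416667° lat → SW at lon 136.667°, lat -39.1667°.
Cell spans 0.0833333° lon × 0.0416667° lat.
west 136.6667° E, east 136.7500° E.

136.6667° E, 136.7500° E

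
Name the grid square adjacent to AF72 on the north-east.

AF83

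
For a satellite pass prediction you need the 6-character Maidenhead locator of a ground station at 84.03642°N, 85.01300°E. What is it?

Shift to the Maidenhead origin (180°W, 90°S): lon 265.0130, lat 174.0364.
Field (20°×10°, letters A–R): 265.0130/20 → 13 → N, 174.0364/10 → 17 → R; chars NR.
Square (2°×1°, digits 0–9): 5.0130/2 → 2, 4.0364/1 → 4; chars 24.
Subsquare (5′×2.5′, letters a–x): 1.0130/0.0833333 → 12 → m, 0.0364/0.0416667 → 0 → a; chars ma.

NR24ma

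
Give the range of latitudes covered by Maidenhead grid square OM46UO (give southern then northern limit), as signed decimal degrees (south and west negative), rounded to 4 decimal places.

36.5833, 36.6250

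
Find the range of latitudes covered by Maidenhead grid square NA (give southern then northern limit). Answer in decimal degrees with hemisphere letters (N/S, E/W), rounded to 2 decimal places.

Field N=13, A=0: +13·20° lon, +0·10° lat → SW at lon 80°, lat -90°.
Cell spans 20° lon × 10° lat.
south 90.00° S, north 80.00° S.

90.00° S, 80.00° S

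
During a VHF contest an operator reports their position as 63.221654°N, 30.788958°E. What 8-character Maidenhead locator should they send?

KP53jf43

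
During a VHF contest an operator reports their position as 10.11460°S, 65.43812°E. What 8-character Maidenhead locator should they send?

MH29rv22

Add 180° to longitude and 90° to latitude: 245.43812, 79.88540.
Field (20°×10°, letters A–R): lon ⌊245.43812/20⌋ = 12 → M; lat ⌊79.88540/10⌋ = 7 → H.
Square (2°×1°, digits 0–9): lon ⌊5.43812/2⌋ = 2; lat ⌊9.88540/1⌋ = 9.
Subsquare (5′×2.5′, letters a–x): lon ⌊1.43812/0.0833333⌋ = 17 → r; lat ⌊0.88540/0.0416667⌋ = 21 → v.
Extended square (30″×15″, digits 0–9): lon ⌊0.02145/0.00833333⌋ = 2; lat ⌊0.01040/0.00416667⌋ = 2.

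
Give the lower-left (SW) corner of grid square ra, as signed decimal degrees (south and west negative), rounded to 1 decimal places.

Field R=17, A=0: +17·20° lon, +0·10° lat → SW at lon 160°, lat -90°.
latitude -90.0, longitude 160.0.

-90.0, 160.0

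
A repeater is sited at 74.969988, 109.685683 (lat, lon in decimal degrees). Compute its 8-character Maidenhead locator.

OQ44ux22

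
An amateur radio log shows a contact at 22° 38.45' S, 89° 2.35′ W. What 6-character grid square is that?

Offset from 180°W / 90°S: lon 90.9608°, lat 67.3592°.
Field: lon ⌊90.9608/20⌋ = 4 → E; lat ⌊67.3592/10⌋ = 6 → G.
Square: lon ⌊10.9608/2⌋ = 5; lat ⌊7.3592/1⌋ = 7.
Subsquare: lon ⌊0.9608/0.0833333⌋ = 11 → l; lat ⌊0.3592/0.0416667⌋ = 8 → i.

EG57li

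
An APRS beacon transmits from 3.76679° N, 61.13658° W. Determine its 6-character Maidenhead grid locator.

Shift to the Maidenhead origin (180°W, 90°S): lon 118.8634, lat 93.7668.
Field: 118.8634/20 → 5 → F, 93.7668/10 → 9 → J; chars FJ.
Square: 18.8634/2 → 9, 3.7668/1 → 3; chars 93.
Subsquare: 0.8634/0.0833333 → 10 → k, 0.7668/0.0416667 → 18 → s; chars ks.

FJ93ks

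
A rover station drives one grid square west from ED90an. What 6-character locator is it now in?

ED80xn

Longitude subsquare a = 0; −1 → -1, wraps to 23 = x, carry into square.
Longitude square 9; −1 → 8.
The latitude characters are unchanged.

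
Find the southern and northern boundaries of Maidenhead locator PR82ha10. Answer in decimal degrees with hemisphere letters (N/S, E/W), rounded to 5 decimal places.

Field P=15, R=17: +15·20° lon, +17·10° lat → SW at lon 120°, lat 80°.
Square 8, 2: +8·2° lon, +2·1° lat → SW at lon 136°, lat 82°.
Subsquare h=7, a=0: +7·0.0833333° lon, +0·0.0416667° lat → SW at lon 136.583°, lat 82°.
Extended square 1, 0: +1·0.00833333° lon, +0·0.00416667° lat → SW at lon 136.592°, lat 82°.
Cell spans 0.00833333° lon × 0.00416667° lat.
south 82.00000° N, north 82.00417° N.

82.00000° N, 82.00417° N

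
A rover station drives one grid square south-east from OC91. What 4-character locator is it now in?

PC00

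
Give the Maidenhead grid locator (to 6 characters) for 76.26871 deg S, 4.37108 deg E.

JB23er

Shift to the Maidenhead origin (180°W, 90°S): lon 184.3711, lat 13.7313.
Field (20°×10°, letters A–R): lon ⌊184.3711/20⌋ = 9 → J; lat ⌊13.7313/10⌋ = 1 → B.
Square (2°×1°, digits 0–9): lon ⌊4.3711/2⌋ = 2; lat ⌊3.7313/1⌋ = 3.
Subsquare (5′×2.5′, letters a–x): lon ⌊0.3711/0.0833333⌋ = 4 → e; lat ⌊0.7313/0.0416667⌋ = 17 → r.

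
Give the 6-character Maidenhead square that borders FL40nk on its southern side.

FL40nj

Latitude subsquare k = 10; −1 → 9 = j.
The longitude characters are unchanged.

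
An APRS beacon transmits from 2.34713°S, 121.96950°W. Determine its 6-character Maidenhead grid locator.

Shift to the Maidenhead origin (180°W, 90°S): lon 58.0305, lat 87.6529.
Field (20°×10°, letters A–R): 58.0305/20 → 2 → C, 87.6529/10 → 8 → I; chars CI.
Square (2°×1°, digits 0–9): 18.0305/2 → 9, 7.6529/1 → 7; chars 97.
Subsquare (5′×2.5′, letters a–x): 0.0305/0.0833333 → 0 → a, 0.6529/0.0416667 → 15 → p; chars ap.

CI97ap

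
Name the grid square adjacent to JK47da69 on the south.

JK47da68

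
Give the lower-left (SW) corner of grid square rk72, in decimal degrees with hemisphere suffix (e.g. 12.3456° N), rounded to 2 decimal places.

12.00° N, 174.00° E

Field R=17, K=10: +17·20° lon, +10·10° lat → SW at lon 160°, lat 10°.
Square 7, 2: +7·2° lon, +2·1° lat → SW at lon 174°, lat 12°.
latitude 12.00° N, longitude 174.00° E.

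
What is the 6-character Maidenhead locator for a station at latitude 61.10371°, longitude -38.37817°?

HP01tc

Add 180° to longitude and 90° to latitude: 141.6218, 151.1037.
Field: lon ⌊141.6218/20⌋ = 7 → H; lat ⌊151.1037/10⌋ = 15 → P.
Square: lon ⌊1.6218/2⌋ = 0; lat ⌊1.1037/1⌋ = 1.
Subsquare: lon ⌊1.6218/0.0833333⌋ = 19 → t; lat ⌊0.1037/0.0416667⌋ = 2 → c.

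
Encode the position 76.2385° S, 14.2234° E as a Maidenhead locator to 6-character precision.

JB73cs

Shift to the Maidenhead origin (180°W, 90°S): lon 194.2234, lat 13.7615.
Field: 194.2234/20 → 9 → J, 13.7615/10 → 1 → B; chars JB.
Square: 14.2234/2 → 7, 3.7615/1 → 3; chars 73.
Subsquare: 0.2234/0.0833333 → 2 → c, 0.7615/0.0416667 → 18 → s; chars cs.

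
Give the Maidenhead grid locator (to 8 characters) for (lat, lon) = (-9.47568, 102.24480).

OI10cm95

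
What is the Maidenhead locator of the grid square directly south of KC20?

Latitude square 0; −1 → -1, wraps to 9, carry into field.
Latitude field C = 2; −1 → 1 = B.
The longitude characters are unchanged.

KB29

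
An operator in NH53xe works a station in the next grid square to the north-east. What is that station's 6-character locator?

NH63af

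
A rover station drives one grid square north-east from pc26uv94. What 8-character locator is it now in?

Longitude extended square 9; +1 → 10, wraps to 0, carry into subsquare.
Longitude subsquare u = 20; +1 → 21 = v.
Latitude extended square 4; +1 → 5.

PC26vv05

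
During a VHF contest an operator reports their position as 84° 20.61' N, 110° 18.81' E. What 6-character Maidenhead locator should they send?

Add 180° to longitude and 90° to latitude: 290.3135, 174.3435.
Field (20°×10°, letters A–R): lon ⌊290.3135/20⌋ = 14 → O; lat ⌊174.3435/10⌋ = 17 → R.
Square (2°×1°, digits 0–9): lon ⌊10.3135/2⌋ = 5; lat ⌊4.3435/1⌋ = 4.
Subsquare (5′×2.5′, letters a–x): lon ⌊0.3135/0.0833333⌋ = 3 → d; lat ⌊0.3435/0.0416667⌋ = 8 → i.

OR54di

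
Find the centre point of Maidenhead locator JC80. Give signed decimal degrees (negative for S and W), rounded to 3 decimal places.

Field J=9, C=2: +9·20° lon, +2·10° lat → SW at lon 0°, lat -70°.
Square 8, 0: +8·2° lon, +0·1° lat → SW at lon 16°, lat -70°.
Cell spans 2° lon × 1° lat. Centre is SW corner plus half of each.
latitude -69.500, longitude 17.000.

-69.500, 17.000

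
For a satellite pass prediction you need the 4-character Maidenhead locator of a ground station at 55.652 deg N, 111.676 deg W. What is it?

DO45

Add 180° to longitude and 90° to latitude: 68.32, 145.65.
Field: lon ⌊68.32/20⌋ = 3 → D; lat ⌊145.65/10⌋ = 14 → O.
Square: lon ⌊8.32/2⌋ = 4; lat ⌊5.65/1⌋ = 5.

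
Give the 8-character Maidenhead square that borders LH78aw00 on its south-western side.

LH68xv99

Longitude extended square 0; −1 → -1, wraps to 9, carry into subsquare.
Longitude subsquare a = 0; −1 → -1, wraps to 23 = x, carry into square.
Longitude square 7; −1 → 6.
Latitude extended square 0; −1 → -1, wraps to 9, carry into subsquare.
Latitude subsquare w = 22; −1 → 21 = v.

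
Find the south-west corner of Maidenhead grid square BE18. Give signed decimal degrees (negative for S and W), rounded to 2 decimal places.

-42.00, -158.00

Field B=1, E=4: +1·20° lon, +4·10° lat → SW at lon -160°, lat -50°.
Square 1, 8: +1·2° lon, +8·1° lat → SW at lon -158°, lat -42°.
latitude -42.00, longitude -158.00.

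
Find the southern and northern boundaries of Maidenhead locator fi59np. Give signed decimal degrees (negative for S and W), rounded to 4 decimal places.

Field F=5, I=8: +5·20° lon, +8·10° lat → SW at lon -80°, lat -10°.
Square 5, 9: +5·2° lon, +9·1° lat → SW at lon -70°, lat -1°.
Subsquare n=13, p=15: +13·0.0833333° lon, +15·0.0416667° lat → SW at lon -68.9167°, lat -0.375°.
Cell spans 0.0833333° lon × 0.0416667° lat.
south -0.3750, north -0.3333.

-0.3750, -0.3333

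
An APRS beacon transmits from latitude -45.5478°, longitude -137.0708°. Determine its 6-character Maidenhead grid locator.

CE14lk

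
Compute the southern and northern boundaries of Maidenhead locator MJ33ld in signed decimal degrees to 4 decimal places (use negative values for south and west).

3.1250, 3.1667

Field M=12, J=9: +12·20° lon, +9·10° lat → SW at lon 60°, lat 0°.
Square 3, 3: +3·2° lon, +3·1° lat → SW at lon 66°, lat 3°.
Subsquare l=11, d=3: +11·0.0833333° lon, +3·0.0416667° lat → SW at lon 66.9167°, lat 3.125°.
Cell spans 0.0833333° lon × 0.0416667° lat.
south 3.1250, north 3.1667.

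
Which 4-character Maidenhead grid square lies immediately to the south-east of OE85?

OE94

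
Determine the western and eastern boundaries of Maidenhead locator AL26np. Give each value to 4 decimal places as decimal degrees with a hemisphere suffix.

174.9167° W, 174.8333° W

Field A=0, L=11: +0·20° lon, +11·10° lat → SW at lon -180°, lat 20°.
Square 2, 6: +2·2° lon, +6·1° lat → SW at lon -176°, lat 26°.
Subsquare n=13, p=15: +13·0.0833333° lon, +15·0.0416667° lat → SW at lon -174.917°, lat 26.625°.
Cell spans 0.0833333° lon × 0.0416667° lat.
west 174.9167° W, east 174.8333° W.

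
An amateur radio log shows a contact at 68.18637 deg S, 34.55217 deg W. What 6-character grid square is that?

HC21rt

Add 180° to longitude and 90° to latitude: 145.4478, 21.8136.
Field: 145.4478/20 → 7 → H, 21.8136/10 → 2 → C; chars HC.
Square: 5.4478/2 → 2, 1.8136/1 → 1; chars 21.
Subsquare: 1.4478/0.0833333 → 17 → r, 0.8136/0.0416667 → 19 → t; chars rt.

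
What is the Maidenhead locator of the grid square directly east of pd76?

Longitude square 7; +1 → 8.
The latitude characters are unchanged.

PD86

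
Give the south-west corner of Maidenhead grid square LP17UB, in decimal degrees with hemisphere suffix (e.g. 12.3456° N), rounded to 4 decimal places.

67.0417° N, 43.6667° E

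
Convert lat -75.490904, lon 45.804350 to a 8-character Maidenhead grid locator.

LB24vm62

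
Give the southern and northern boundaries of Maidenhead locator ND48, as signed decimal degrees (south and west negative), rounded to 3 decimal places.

Field N=13, D=3: +13·20° lon, +3·10° lat → SW at lon 80°, lat -60°.
Square 4, 8: +4·2° lon, +8·1° lat → SW at lon 88°, lat -52°.
Cell spans 2° lon × 1° lat.
south -52.000, north -51.000.

-52.000, -51.000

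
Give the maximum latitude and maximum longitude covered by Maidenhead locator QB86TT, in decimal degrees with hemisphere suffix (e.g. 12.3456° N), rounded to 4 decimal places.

Field Q=16, B=1: +16·20° lon, +1·10° lat → SW at lon 140°, lat -80°.
Square 8, 6: +8·2° lon, +6·1° lat → SW at lon 156°, lat -74°.
Subsquare t=19, t=19: +19·0.0833333° lon, +19·0.0416667° lat → SW at lon 157.583°, lat -73.2083°.
Cell spans 0.0833333° lon × 0.0416667° lat. NE corner is SW corner plus one full cell.
latitude 73.1667° S, longitude 157.6667° E.

73.1667° S, 157.6667° E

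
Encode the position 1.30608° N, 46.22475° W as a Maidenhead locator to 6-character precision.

GJ61vh

Offset from 180°W / 90°S: lon 133.7752°, lat 91.3061°.
Field: 133.7752/20 → 6 → G, 91.3061/10 → 9 → J; chars GJ.
Square: 13.7752/2 → 6, 1.3061/1 → 1; chars 61.
Subsquare: 1.7752/0.0833333 → 21 → v, 0.3061/0.0416667 → 7 → h; chars vh.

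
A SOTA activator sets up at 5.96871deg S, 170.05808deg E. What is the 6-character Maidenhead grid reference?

RI54aa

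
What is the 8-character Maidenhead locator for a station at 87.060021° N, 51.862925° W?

GR47bb64

Shift to the Maidenhead origin (180°W, 90°S): lon 128.13708, lat 177.06002.
Field (20°×10°, letters A–R): lon ⌊128.13708/20⌋ = 6 → G; lat ⌊177.06002/10⌋ = 17 → R.
Square (2°×1°, digits 0–9): lon ⌊8.13708/2⌋ = 4; lat ⌊7.06002/1⌋ = 7.
Subsquare (5′×2.5′, letters a–x): lon ⌊0.13708/0.0833333⌋ = 1 → b; lat ⌊0.06002/0.0416667⌋ = 1 → b.
Extended square (30″×15″, digits 0–9): lon ⌊0.05374/0.00833333⌋ = 6; lat ⌊0.01835/0.00416667⌋ = 4.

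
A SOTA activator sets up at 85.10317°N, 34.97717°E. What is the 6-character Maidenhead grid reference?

Offset from 180°W / 90°S: lon 214.9772°, lat 175.1032°.
Field: lon ⌊214.9772/20⌋ = 10 → K; lat ⌊175.1032/10⌋ = 17 → R.
Square: lon ⌊14.9772/2⌋ = 7; lat ⌊5.1032/1⌋ = 5.
Subsquare: lon ⌊0.9772/0.0833333⌋ = 11 → l; lat ⌊0.1032/0.0416667⌋ = 2 → c.

KR75lc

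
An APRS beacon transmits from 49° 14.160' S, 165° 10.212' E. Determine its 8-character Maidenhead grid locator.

RE20os03

Offset from 180°W / 90°S: lon 345.17020°, lat 40.76400°.
Field (20°×10°, letters A–R): 345.17020/20 → 17 → R, 40.76400/10 → 4 → E; chars RE.
Square (2°×1°, digits 0–9): 5.17020/2 → 2, 0.76400/1 → 0; chars 20.
Subsquare (5′×2.5′, letters a–x): 1.17020/0.0833333 → 14 → o, 0.76400/0.0416667 → 18 → s; chars os.
Extended square (30″×15″, digits 0–9): 0.00353/0.00833333 → 0, 0.01400/0.00416667 → 3; chars 03.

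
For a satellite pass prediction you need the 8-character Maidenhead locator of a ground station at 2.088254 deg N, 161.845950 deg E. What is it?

RJ02wc11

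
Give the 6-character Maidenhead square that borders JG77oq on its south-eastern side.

Longitude subsquare o = 14; +1 → 15 = p.
Latitude subsquare q = 16; −1 → 15 = p.

JG77pp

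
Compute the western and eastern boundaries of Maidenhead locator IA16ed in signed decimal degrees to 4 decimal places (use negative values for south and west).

Field I=8, A=0: +8·20° lon, +0·10° lat → SW at lon -20°, lat -90°.
Square 1, 6: +1·2° lon, +6·1° lat → SW at lon -18°, lat -84°.
Subsquare e=4, d=3: +4·0.0833333° lon, +3·0.0416667° lat → SW at lon -17.6667°, lat -83.875°.
Cell spans 0.0833333° lon × 0.0416667° lat.
west -17.6667, east -17.5833.

-17.6667, -17.5833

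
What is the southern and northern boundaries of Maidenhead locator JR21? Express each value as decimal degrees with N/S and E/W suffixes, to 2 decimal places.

81.00° N, 82.00° N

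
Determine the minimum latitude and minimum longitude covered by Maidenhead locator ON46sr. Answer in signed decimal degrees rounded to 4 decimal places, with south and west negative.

46.7083, 109.5000

Field O=14, N=13: +14·20° lon, +13·10° lat → SW at lon 100°, lat 40°.
Square 4, 6: +4·2° lon, +6·1° lat → SW at lon 108°, lat 46°.
Subsquare s=18, r=17: +18·0.0833333° lon, +17·0.0416667° lat → SW at lon 109.5°, lat 46.7083°.
latitude 46.7083, longitude 109.5000.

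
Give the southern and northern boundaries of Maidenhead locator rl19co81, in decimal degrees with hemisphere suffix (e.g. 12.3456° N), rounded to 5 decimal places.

Field R=17, L=11: +17·20° lon, +11·10° lat → SW at lon 160°, lat 20°.
Square 1, 9: +1·2° lon, +9·1° lat → SW at lon 162°, lat 29°.
Subsquare c=2, o=14: +2·0.0833333° lon, +14·0.0416667° lat → SW at lon 162.167°, lat 29.5833°.
Extended square 8, 1: +8·0.00833333° lon, +1·0.00416667° lat → SW at lon 162.233°, lat 29.5875°.
Cell spans 0.00833333° lon × 0.00416667° lat.
south 29.58750° N, north 29.59167° N.

29.58750° N, 29.59167° N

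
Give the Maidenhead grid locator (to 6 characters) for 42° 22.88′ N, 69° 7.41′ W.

FN52kj

Shift to the Maidenhead origin (180°W, 90°S): lon 110.8765, lat 132.3813.
Field: 110.8765/20 → 5 → F, 132.3813/10 → 13 → N; chars FN.
Square: 10.8765/2 → 5, 2.3813/1 → 2; chars 52.
Subsquare: 0.8765/0.0833333 → 10 → k, 0.3813/0.0416667 → 9 → j; chars kj.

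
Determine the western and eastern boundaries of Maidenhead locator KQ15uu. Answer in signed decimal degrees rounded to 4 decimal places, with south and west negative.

23.6667, 23.7500

Field K=10, Q=16: +10·20° lon, +16·10° lat → SW at lon 20°, lat 70°.
Square 1, 5: +1·2° lon, +5·1° lat → SW at lon 22°, lat 75°.
Subsquare u=20, u=20: +20·0.0833333° lon, +20·0.0416667° lat → SW at lon 23.6667°, lat 75.8333°.
Cell spans 0.0833333° lon × 0.0416667° lat.
west 23.6667, east 23.7500.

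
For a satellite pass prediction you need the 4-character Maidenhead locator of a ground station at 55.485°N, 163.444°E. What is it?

Add 180° to longitude and 90° to latitude: 343.44, 145.49.
Field: 343.44/20 → 17 → R, 145.49/10 → 14 → O; chars RO.
Square: 3.44/2 → 1, 5.49/1 → 5; chars 15.

RO15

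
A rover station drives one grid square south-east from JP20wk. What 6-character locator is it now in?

JP20xj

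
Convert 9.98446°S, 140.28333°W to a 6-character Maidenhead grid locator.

BI90ua

Offset from 180°W / 90°S: lon 39.7167°, lat 80.0155°.
Field: 39.7167/20 → 1 → B, 80.0155/10 → 8 → I; chars BI.
Square: 19.7167/2 → 9, 0.0155/1 → 0; chars 90.
Subsquare: 1.7167/0.0833333 → 20 → u, 0.0155/0.0416667 → 0 → a; chars ua.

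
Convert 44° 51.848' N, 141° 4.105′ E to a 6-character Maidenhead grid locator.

Shift to the Maidenhead origin (180°W, 90°S): lon 321.0684, lat 134.8641.
Field: 321.0684/20 → 16 → Q, 134.8641/10 → 13 → N; chars QN.
Square: 1.0684/2 → 0, 4.8641/1 → 4; chars 04.
Subsquare: 1.0684/0.0833333 → 12 → m, 0.8641/0.0416667 → 20 → u; chars mu.

QN04mu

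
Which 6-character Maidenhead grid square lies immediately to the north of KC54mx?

Latitude subsquare x = 23; +1 → 24, wraps to 0 = a, carry into square.
Latitude square 4; +1 → 5.
The longitude characters are unchanged.

KC55ma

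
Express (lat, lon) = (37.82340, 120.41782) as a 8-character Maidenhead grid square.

PM07ft07

Offset from 180°W / 90°S: lon 300.41782°, lat 127.82340°.
Field (20°×10°, letters A–R): lon ⌊300.41782/20⌋ = 15 → P; lat ⌊127.82340/10⌋ = 12 → M.
Square (2°×1°, digits 0–9): lon ⌊0.41782/2⌋ = 0; lat ⌊7.82340/1⌋ = 7.
Subsquare (5′×2.5′, letters a–x): lon ⌊0.41782/0.0833333⌋ = 5 → f; lat ⌊0.82340/0.0416667⌋ = 19 → t.
Extended square (30″×15″, digits 0–9): lon ⌊0.00115/0.00833333⌋ = 0; lat ⌊0.03173/0.00416667⌋ = 7.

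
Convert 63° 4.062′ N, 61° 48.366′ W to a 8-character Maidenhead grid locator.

Add 180° to longitude and 90° to latitude: 118.19390, 153.06770.
Field: lon ⌊118.19390/20⌋ = 5 → F; lat ⌊153.06770/10⌋ = 15 → P.
Square: lon ⌊18.19390/2⌋ = 9; lat ⌊3.06770/1⌋ = 3.
Subsquare: lon ⌊0.19390/0.0833333⌋ = 2 → c; lat ⌊0.06770/0.0416667⌋ = 1 → b.
Extended square: lon ⌊0.02723/0.00833333⌋ = 3; lat ⌊0.02603/0.00416667⌋ = 6.

FP93cb36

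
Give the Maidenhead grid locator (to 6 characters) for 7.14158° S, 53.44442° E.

Shift to the Maidenhead origin (180°W, 90°S): lon 233.4444, lat 82.8584.
Field (20°×10°, letters A–R): 233.4444/20 → 11 → L, 82.8584/10 → 8 → I; chars LI.
Square (2°×1°, digits 0–9): 13.4444/2 → 6, 2.8584/1 → 2; chars 62.
Subsquare (5′×2.5′, letters a–x): 1.4444/0.0833333 → 17 → r, 0.8584/0.0416667 → 20 → u; chars ru.

LI62ru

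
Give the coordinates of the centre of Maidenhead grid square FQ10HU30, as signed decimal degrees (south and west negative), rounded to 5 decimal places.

Field F=5, Q=16: +5·20° lon, +16·10° lat → SW at lon -80°, lat 70°.
Square 1, 0: +1·2° lon, +0·1° lat → SW at lon -78°, lat 70°.
Subsquare h=7, u=20: +7·0.0833333° lon, +20·0.0416667° lat → SW at lon -77.4167°, lat 70.8333°.
Extended square 3, 0: +3·0.00833333° lon, +0·0.00416667° lat → SW at lon -77.3917°, lat 70.8333°.
Cell spans 0.00833333° lon × 0.00416667° lat. Centre is SW corner plus half of each.
latitude 70.83542, longitude -77.38750.

70.83542, -77.38750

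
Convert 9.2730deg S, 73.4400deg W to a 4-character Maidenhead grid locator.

FI30

Add 180° to longitude and 90° to latitude: 106.56, 80.73.
Field: lon ⌊106.56/20⌋ = 5 → F; lat ⌊80.73/10⌋ = 8 → I.
Square: lon ⌊6.56/2⌋ = 3; lat ⌊0.73/1⌋ = 0.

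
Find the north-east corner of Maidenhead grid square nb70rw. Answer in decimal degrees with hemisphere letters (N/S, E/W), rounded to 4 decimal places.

79.0417° S, 95.5000° E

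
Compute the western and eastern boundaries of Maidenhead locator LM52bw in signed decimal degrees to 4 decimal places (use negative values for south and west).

50.0833, 50.1667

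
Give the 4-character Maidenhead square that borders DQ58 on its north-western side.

Longitude square 5; −1 → 4.
Latitude square 8; +1 → 9.

DQ49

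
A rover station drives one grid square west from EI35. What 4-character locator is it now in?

Longitude square 3; −1 → 2.
The latitude characters are unchanged.

EI25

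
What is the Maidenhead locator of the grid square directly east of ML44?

ML54

Longitude square 4; +1 → 5.
The latitude characters are unchanged.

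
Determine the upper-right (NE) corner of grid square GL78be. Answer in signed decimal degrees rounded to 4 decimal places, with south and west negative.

Field G=6, L=11: +6·20° lon, +11·10° lat → SW at lon -60°, lat 20°.
Square 7, 8: +7·2° lon, +8·1° lat → SW at lon -46°, lat 28°.
Subsquare b=1, e=4: +1·0.0833333° lon, +4·0.0416667° lat → SW at lon -45.9167°, lat 28.1667°.
Cell spans 0.0833333° lon × 0.0416667° lat. NE corner is SW corner plus one full cell.
latitude 28.2083, longitude -45.8333.

28.2083, -45.8333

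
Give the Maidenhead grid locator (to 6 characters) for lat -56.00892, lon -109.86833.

Offset from 180°W / 90°S: lon 70.1317°, lat 33.9911°.
Field: 70.1317/20 → 3 → D, 33.9911/10 → 3 → D; chars DD.
Square: 10.1317/2 → 5, 3.9911/1 → 3; chars 53.
Subsquare: 0.1317/0.0833333 → 1 → b, 0.9911/0.0416667 → 23 → x; chars bx.

DD53bx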